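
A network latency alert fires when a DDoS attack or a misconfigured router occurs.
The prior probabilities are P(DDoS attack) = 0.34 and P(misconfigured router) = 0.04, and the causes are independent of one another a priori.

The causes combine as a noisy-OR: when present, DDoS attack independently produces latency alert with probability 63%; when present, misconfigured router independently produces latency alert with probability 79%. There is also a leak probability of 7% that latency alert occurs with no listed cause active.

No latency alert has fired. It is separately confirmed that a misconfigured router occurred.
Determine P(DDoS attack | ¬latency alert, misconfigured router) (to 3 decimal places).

P(DDoS attack | ¬latency alert, misconfigured router) ≈ 0.160

Under noisy-OR, P(latency alert | causes) = 1 − (1−0.07)·∏(1−qᵢ) over the active causes.
Enumerate both values of DDoS attack and weight by the priors:
  P(¬latency alert | misconfigured router) = 0.1953×0.66 + 0.072261×0.34
        = 0.128898 + 0.024569 = 0.153467
The terms with DDoS attack present sum to 0.024569, so
  P(DDoS attack | ¬latency alert, misconfigured router) = 0.024569 / 0.153467 ≈ 0.160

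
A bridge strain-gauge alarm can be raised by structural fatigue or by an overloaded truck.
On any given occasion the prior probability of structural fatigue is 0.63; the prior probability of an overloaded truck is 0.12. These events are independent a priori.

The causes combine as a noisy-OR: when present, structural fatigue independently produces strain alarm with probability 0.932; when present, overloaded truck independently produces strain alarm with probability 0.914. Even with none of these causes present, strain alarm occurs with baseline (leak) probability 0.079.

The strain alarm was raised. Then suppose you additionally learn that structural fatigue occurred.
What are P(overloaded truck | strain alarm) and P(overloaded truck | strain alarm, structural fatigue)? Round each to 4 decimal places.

Under noisy-OR, P(strain alarm | causes) = 1 − (1−0.079)·∏(1−qᵢ) over the active causes.
Enumerate the 4 (structural fatigue, overloaded truck) configurations and weight by the priors:
  P(strain alarm) = 0.079×0.37×0.88 + 0.920794×0.37×0.12 + 0.937372×0.63×0.88 + 0.994614×0.63×0.12
        = 0.025722 + 0.040883 + 0.519679 + 0.075193 = 0.661477
Configurations with overloaded truck contribute 0.116076, so
  P(overloaded truck | strain alarm) = 0.116076 / 0.661477 ≈ 0.1755

Now condition on the additional information:
Weight on overloaded truck=true, given the evidence: 0.994614×0.12 = 0.119354
The normalizing constant is 0.937372×0.88 + 0.994614×0.12 = 0.944241
P(overloaded truck | strain alarm, structural fatigue) = 0.119354/0.944241 ≈ 0.1264
Conditioning on structural fatigue lowers the posterior on overloaded truck: the classic explaining-away effect in a common-effect structure.

P(overloaded truck | strain alarm) ≈ 0.1755; P(overloaded truck | strain alarm, structural fatigue) ≈ 0.1264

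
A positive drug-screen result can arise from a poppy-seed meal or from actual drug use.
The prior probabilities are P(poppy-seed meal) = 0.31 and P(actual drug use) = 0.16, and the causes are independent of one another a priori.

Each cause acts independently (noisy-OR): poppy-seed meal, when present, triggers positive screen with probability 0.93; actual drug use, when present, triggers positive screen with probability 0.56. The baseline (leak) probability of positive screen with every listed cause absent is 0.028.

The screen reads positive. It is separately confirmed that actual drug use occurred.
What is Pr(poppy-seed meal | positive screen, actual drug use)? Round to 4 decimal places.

Pr(poppy-seed meal | positive screen, actual drug use) ≈ 0.4323

Under noisy-OR, P(positive screen | causes) = 1 − (1−0.028)·∏(1−qᵢ) over the active causes.
P(positive screen | actual drug use) = 0.57232·0.69 + 0.970062·0.31 = 0.394901 + 0.300719 = 0.695620
Of this, 0.300719 comes from 0.970062·0.31 (the poppy-seed meal=true cases).
Hence the posterior is 0.300719/0.695620 ≈ 0.4323.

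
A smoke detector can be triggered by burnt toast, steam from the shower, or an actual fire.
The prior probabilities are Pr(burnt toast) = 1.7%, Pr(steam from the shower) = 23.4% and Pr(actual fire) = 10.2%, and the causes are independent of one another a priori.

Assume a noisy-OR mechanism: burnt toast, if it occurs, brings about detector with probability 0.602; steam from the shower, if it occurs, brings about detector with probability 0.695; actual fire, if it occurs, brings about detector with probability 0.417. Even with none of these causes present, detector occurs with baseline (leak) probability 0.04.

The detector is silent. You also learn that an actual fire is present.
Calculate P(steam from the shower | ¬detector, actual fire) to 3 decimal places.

P(steam from the shower | ¬detector, actual fire) ≈ 0.085

Under noisy-OR, P(detector | causes) = 1 − (1−0.04)·∏(1−qᵢ) over the active causes.
Sum P(¬detector|·) weighted by the priors over the 4 (burnt toast, steam from the shower) configurations:
  P(¬detector | actual fire) = 0.55968·0.983·0.766 + 0.170702·0.983·0.234 + 0.222753·0.017·0.766 + 0.06794·0.017·0.234
        = 0.421427 + 0.039265 + 0.002901 + 0.000270 = 0.463863
The terms with steam from the shower present sum to 0.039535, so
  P(steam from the shower | ¬detector, actual fire) = 0.039535 / 0.463863 ≈ 0.085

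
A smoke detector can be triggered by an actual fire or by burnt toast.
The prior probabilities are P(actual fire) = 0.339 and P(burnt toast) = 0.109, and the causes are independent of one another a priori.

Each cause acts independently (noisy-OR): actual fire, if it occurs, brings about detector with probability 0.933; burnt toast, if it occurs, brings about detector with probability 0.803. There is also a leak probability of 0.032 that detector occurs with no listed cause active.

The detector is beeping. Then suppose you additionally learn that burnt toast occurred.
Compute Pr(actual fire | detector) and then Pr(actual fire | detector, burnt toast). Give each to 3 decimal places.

Under noisy-OR, P(detector | causes) = 1 − (1−0.032)·∏(1−qᵢ) over the active causes.
P(detector) = 0.032·0.661·0.891 + 0.809304·0.661·0.109 + 0.935144·0.339·0.891 + 0.987223·0.339·0.109 = 0.018846 + 0.058310 + 0.282459 + 0.036479 = 0.396094
The actual fire-present share is 0.282459 + 0.036479 = 0.318938.
P(actual fire | detector) = 0.318938 / 0.396094 ≈ 0.805

Now condition on the additional information:
Numerator (weight on configurations with actual fire): 0.987223*0.339 = 0.334669
Denominator P(detector | burnt toast): 0.809304*0.661 + 0.987223*0.339 = 0.869619
P(actual fire | detector, burnt toast) = 0.334669/0.869619 ≈ 0.385

Pr(actual fire | detector) ≈ 0.805; Pr(actual fire | detector, burnt toast) ≈ 0.385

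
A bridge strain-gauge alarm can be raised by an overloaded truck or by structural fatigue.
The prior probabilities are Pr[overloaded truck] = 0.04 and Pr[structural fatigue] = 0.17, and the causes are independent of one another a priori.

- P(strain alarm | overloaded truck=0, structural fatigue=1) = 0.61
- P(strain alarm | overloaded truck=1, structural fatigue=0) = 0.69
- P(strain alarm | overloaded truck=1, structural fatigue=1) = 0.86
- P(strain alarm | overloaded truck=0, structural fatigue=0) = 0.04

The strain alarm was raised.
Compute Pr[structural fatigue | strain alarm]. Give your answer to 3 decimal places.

Pr[structural fatigue | strain alarm] ≈ 0.658

P(strain alarm) = 0.04*0.96*0.83 + 0.61*0.96*0.17 + 0.69*0.04*0.83 + 0.86*0.04*0.17 = 0.031872 + 0.099552 + 0.022908 + 0.005848 = 0.160180
Of this, 0.105400 comes from 0.099552 + 0.005848 (the structural fatigue=true cases).
Hence the posterior is 0.105400/0.160180 ≈ 0.658.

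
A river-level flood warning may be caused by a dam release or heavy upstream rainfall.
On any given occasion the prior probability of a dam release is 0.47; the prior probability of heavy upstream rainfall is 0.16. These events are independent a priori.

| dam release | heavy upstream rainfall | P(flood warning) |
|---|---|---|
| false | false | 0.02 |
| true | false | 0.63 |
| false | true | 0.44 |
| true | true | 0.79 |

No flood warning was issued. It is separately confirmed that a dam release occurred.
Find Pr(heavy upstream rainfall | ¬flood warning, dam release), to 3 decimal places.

Pr(heavy upstream rainfall | ¬flood warning, dam release) ≈ 0.098

For the numerator, keep only heavy upstream rainfall=true terms: 0.21×0.16 = 0.033600
Normalizer over all consistent configurations: 0.37×0.84 + 0.21×0.16 = 0.344400
P(heavy upstream rainfall | ¬flood warning, dam release) = 0.033600/0.344400 ≈ 0.098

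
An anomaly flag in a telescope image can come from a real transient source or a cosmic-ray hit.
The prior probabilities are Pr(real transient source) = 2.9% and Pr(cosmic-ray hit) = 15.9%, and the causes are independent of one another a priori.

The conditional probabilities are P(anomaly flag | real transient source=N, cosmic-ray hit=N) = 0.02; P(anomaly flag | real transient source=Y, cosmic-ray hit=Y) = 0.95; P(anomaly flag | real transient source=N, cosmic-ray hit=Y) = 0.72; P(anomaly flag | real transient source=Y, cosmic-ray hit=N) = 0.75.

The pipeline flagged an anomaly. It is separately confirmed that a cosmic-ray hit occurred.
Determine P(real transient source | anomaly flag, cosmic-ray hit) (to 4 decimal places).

P(real transient source | anomaly flag, cosmic-ray hit) ≈ 0.0379

Sum P(anomaly flag|·) weighted by the priors over both values of real transient source:
  P(anomaly flag | cosmic-ray hit) = 0.72·0.971 + 0.95·0.029
        = 0.699120 + 0.027550 = 0.726670
Configurations with real transient source contribute 0.027550, so
  P(real transient source | anomaly flag, cosmic-ray hit) = 0.027550 / 0.726670 ≈ 0.0379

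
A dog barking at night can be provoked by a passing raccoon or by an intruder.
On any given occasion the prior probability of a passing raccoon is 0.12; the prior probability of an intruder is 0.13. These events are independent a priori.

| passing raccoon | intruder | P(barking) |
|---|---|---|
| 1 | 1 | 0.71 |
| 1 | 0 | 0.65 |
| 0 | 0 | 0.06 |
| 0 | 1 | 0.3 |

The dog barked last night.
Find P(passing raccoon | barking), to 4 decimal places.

P(barking) = 0.06·0.88·0.87 + 0.3·0.88·0.13 + 0.65·0.12·0.87 + 0.71·0.12·0.13 = 0.045936 + 0.034320 + 0.067860 + 0.011076 = 0.159192
Restricting to configurations with passing raccoon present: 0.067860 + 0.011076 = 0.078936.
Hence the posterior is 0.078936/0.159192 ≈ 0.4959.

P(passing raccoon | barking) ≈ 0.4959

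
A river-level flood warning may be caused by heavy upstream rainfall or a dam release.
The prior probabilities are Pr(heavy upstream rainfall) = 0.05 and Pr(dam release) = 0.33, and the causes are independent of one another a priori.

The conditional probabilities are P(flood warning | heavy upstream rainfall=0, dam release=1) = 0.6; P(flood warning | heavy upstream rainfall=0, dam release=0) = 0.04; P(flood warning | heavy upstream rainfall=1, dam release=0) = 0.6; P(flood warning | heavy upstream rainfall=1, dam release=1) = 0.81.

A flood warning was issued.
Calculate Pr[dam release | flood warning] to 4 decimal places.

Enumerate the 4 (heavy upstream rainfall, dam release) configurations and weight by the priors:
  P(flood warning) = 0.04*0.95*0.67 + 0.6*0.95*0.33 + 0.6*0.05*0.67 + 0.81*0.05*0.33
        = 0.025460 + 0.188100 + 0.020100 + 0.013365 = 0.247025
The terms with dam release present sum to 0.201465, so
  P(dam release | flood warning) = 0.201465 / 0.247025 ≈ 0.8156

Pr[dam release | flood warning] ≈ 0.8156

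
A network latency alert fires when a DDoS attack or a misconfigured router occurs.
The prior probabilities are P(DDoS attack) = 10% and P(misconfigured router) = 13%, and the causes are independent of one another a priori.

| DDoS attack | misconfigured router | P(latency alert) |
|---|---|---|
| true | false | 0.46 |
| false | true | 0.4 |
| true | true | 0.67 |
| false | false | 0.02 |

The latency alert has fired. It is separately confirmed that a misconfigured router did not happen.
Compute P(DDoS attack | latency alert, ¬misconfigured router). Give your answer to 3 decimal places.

Enumerate both values of DDoS attack and weight by the priors:
  P(latency alert | ¬misconfigured router) = 0.02*0.9 + 0.46*0.1
        = 0.018000 + 0.046000 = 0.064000
Configurations with DDoS attack contribute 0.046000, so
  P(DDoS attack | latency alert, ¬misconfigured router) = 0.046000 / 0.064000 ≈ 0.719

P(DDoS attack | latency alert, ¬misconfigured router) ≈ 0.719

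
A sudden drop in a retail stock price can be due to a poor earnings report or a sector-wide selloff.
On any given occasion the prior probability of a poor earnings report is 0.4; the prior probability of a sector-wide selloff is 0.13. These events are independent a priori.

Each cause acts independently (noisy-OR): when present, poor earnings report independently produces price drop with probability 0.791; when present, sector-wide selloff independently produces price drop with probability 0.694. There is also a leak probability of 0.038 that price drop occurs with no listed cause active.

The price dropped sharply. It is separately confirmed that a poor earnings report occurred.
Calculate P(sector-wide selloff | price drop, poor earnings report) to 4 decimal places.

Under noisy-OR, P(price drop | causes) = 1 − (1−0.038)·∏(1−qᵢ) over the active causes.
Weight on sector-wide selloff=true, given the evidence: 0.938476·0.13 = 0.122002
Denominator P(price drop | poor earnings report): 0.798942·0.87 + 0.938476·0.13 = 0.817082
P(sector-wide selloff | price drop, poor earnings report) = 0.122002/0.817082 ≈ 0.1493

P(sector-wide selloff | price drop, poor earnings report) ≈ 0.1493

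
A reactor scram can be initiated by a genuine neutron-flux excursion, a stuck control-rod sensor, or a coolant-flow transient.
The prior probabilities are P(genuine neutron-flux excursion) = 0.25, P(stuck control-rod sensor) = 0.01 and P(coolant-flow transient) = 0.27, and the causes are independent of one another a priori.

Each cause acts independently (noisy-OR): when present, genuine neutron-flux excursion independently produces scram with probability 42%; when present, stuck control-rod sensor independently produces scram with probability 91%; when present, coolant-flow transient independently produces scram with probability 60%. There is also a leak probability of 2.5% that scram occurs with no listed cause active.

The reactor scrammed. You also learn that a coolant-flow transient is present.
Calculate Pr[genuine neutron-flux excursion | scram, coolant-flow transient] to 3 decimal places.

Under noisy-OR, P(scram | causes) = 1 − (1−0.025)·∏(1−qᵢ) over the active causes.
For the numerator, keep only genuine neutron-flux excursion=true terms: 0.191516 + 0.002449 = 0.193965
The normalizing constant is 0.61×0.75×0.99 + 0.9649×0.75×0.01 + 0.7738×0.25×0.99 + 0.979642×0.25×0.01 = 0.654127
P(genuine neutron-flux excursion | scram, coolant-flow transient) = 0.193965/0.654127 ≈ 0.297

Pr[genuine neutron-flux excursion | scram, coolant-flow transient] ≈ 0.297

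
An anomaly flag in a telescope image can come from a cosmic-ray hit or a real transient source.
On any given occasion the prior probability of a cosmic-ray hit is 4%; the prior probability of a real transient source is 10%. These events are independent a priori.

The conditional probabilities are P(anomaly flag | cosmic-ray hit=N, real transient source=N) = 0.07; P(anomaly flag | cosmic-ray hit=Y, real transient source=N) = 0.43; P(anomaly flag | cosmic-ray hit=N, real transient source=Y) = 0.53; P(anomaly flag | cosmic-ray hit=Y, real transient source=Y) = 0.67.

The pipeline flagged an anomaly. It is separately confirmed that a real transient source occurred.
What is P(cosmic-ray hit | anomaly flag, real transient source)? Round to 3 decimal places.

P(anomaly flag | real transient source) = 0.53*0.96 + 0.67*0.04 = 0.508800 + 0.026800 = 0.535600
Restricting to configurations with cosmic-ray hit present: 0.67*0.04 = 0.026800.
Hence the posterior is 0.026800/0.535600 ≈ 0.050.

P(cosmic-ray hit | anomaly flag, real transient source) ≈ 0.050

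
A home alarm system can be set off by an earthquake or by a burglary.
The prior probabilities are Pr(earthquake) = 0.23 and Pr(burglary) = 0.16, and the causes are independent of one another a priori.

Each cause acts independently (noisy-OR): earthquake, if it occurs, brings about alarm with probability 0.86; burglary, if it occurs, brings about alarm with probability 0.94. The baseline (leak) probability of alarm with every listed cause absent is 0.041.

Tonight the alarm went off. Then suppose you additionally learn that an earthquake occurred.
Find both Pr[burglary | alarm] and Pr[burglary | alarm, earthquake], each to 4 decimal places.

Pr[burglary | alarm] ≈ 0.4406; Pr[burglary | alarm, earthquake] ≈ 0.1791

Under noisy-OR, P(alarm | causes) = 1 − (1−0.041)·∏(1−qᵢ) over the active causes.
P(alarm) = 0.041×0.77×0.84 + 0.94246×0.77×0.16 + 0.86574×0.23×0.84 + 0.991944×0.23×0.16 = 0.026519 + 0.116111 + 0.167261 + 0.036504 = 0.346395
Restricting to configurations with burglary present: 0.116111 + 0.036504 = 0.152615.
Hence the posterior is 0.152615/0.346395 ≈ 0.4406.

Now condition on the additional information:
Numerator (weight on configurations with burglary): 0.991944·0.16 = 0.158711
The normalizing constant is 0.86574·0.84 + 0.991944·0.16 = 0.885933
P(burglary | alarm, earthquake) = 0.158711/0.885933 ≈ 0.1791
— earthquake explains away the evidence for burglary.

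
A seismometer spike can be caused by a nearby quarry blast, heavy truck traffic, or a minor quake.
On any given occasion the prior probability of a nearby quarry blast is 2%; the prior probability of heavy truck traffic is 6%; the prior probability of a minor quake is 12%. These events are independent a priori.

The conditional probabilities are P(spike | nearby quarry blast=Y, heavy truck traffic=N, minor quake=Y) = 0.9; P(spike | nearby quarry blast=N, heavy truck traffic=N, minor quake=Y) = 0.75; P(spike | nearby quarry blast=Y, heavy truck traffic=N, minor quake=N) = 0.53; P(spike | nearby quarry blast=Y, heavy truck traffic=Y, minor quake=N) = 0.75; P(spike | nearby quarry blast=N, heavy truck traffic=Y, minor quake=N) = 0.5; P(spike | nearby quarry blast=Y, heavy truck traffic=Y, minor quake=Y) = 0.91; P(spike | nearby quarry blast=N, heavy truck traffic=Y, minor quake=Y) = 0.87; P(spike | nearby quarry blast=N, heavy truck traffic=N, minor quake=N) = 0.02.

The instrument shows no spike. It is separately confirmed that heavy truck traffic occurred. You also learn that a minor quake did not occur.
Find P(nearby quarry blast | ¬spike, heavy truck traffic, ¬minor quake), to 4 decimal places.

P(nearby quarry blast | ¬spike, heavy truck traffic, ¬minor quake) ≈ 0.0101

By total probability over both values of nearby quarry blast:
  P(¬spike | heavy truck traffic, ¬minor quake) = 0.5*0.98 + 0.25*0.02
        = 0.490000 + 0.005000 = 0.495000
Keeping only the nearby quarry blast-present terms gives 0.005000, so
  P(nearby quarry blast | ¬spike, heavy truck traffic, ¬minor quake) = 0.005000 / 0.495000 ≈ 0.0101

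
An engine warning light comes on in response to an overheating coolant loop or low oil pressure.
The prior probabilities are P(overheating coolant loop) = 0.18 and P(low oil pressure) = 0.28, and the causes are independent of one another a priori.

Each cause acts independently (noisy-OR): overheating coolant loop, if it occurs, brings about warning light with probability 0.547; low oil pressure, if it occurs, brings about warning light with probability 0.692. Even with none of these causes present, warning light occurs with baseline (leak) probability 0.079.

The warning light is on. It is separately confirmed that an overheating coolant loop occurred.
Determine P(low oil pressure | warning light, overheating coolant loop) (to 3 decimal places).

Under noisy-OR, P(warning light | causes) = 1 − (1−0.079)·∏(1−qᵢ) over the active causes.
Enumerate both values of low oil pressure and weight by the priors:
  P(warning light | overheating coolant loop) = 0.582787·0.72 + 0.871498·0.28
        = 0.419607 + 0.244019 = 0.663626
The terms with low oil pressure present sum to 0.244019, so
  P(low oil pressure | warning light, overheating coolant loop) = 0.244019 / 0.663626 ≈ 0.368

P(low oil pressure | warning light, overheating coolant loop) ≈ 0.368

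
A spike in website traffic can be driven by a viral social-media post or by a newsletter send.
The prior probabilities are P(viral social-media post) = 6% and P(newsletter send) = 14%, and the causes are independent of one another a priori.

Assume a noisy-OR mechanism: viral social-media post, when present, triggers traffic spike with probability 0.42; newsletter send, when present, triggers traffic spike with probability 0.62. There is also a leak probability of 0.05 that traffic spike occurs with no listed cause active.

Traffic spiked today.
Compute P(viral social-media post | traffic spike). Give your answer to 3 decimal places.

Under noisy-OR, P(traffic spike | causes) = 1 − (1−0.05)·∏(1−qᵢ) over the active causes.
P(traffic spike) = 0.05*0.94*0.86 + 0.639*0.94*0.14 + 0.449*0.06*0.86 + 0.79062*0.06*0.14 = 0.040420 + 0.084092 + 0.023168 + 0.006641 = 0.154321
The viral social-media post-present share is 0.023168 + 0.006641 = 0.029809.
P(viral social-media post | traffic spike) = 0.029809 / 0.154321 ≈ 0.193

P(viral social-media post | traffic spike) ≈ 0.193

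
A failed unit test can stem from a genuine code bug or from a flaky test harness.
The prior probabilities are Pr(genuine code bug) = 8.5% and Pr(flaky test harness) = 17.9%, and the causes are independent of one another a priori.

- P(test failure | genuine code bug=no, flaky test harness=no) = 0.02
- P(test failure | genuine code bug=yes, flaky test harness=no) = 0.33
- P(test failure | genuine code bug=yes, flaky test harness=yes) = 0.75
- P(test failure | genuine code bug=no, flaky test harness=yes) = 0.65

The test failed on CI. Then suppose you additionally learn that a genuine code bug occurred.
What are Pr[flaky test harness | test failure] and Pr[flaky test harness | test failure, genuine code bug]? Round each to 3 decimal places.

Enumerate the 4 (genuine code bug, flaky test harness) configurations and weight by the priors:
  P(test failure) = 0.02*0.915*0.821 + 0.65*0.915*0.179 + 0.33*0.085*0.821 + 0.75*0.085*0.179
        = 0.015024 + 0.106460 + 0.023029 + 0.011411 = 0.155924
Configurations with flaky test harness contribute 0.117871, so
  P(flaky test harness | test failure) = 0.117871 / 0.155924 ≈ 0.756

Now condition on the additional information:
By total probability over both values of flaky test harness:
  P(test failure | genuine code bug) = 0.33·0.821 + 0.75·0.179
        = 0.270930 + 0.134250 = 0.405180
Keeping only the flaky test harness-present terms gives 0.134250, so
  P(flaky test harness | test failure, genuine code bug) = 0.134250 / 0.405180 ≈ 0.331
Conditioning on genuine code bug lowers the posterior on flaky test harness: the classic explaining-away effect in a common-effect structure.

Pr[flaky test harness | test failure] ≈ 0.756; Pr[flaky test harness | test failure, genuine code bug] ≈ 0.331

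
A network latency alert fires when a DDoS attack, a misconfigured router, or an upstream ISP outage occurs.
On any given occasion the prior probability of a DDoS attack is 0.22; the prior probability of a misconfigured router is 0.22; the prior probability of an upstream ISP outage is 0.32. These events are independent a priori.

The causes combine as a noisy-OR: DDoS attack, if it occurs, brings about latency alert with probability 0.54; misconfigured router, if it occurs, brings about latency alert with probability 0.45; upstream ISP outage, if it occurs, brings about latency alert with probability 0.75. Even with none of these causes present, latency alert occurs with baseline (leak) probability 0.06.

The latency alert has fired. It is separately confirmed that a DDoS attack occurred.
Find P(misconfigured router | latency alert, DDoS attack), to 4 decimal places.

P(misconfigured router | latency alert, DDoS attack) ≈ 0.2561

Under noisy-OR, P(latency alert | causes) = 1 − (1−0.06)·∏(1−qᵢ) over the active causes.
Enumerate the 4 (misconfigured router, upstream ISP outage) configurations and weight by the priors:
  P(latency alert | DDoS attack) = 0.5676*0.78*0.68 + 0.8919*0.78*0.32 + 0.76218*0.22*0.68 + 0.940545*0.22*0.32
        = 0.301055 + 0.222618 + 0.114022 + 0.066214 = 0.703909
Keeping only the misconfigured router-present terms gives 0.180236, so
  P(misconfigured router | latency alert, DDoS attack) = 0.180236 / 0.703909 ≈ 0.2561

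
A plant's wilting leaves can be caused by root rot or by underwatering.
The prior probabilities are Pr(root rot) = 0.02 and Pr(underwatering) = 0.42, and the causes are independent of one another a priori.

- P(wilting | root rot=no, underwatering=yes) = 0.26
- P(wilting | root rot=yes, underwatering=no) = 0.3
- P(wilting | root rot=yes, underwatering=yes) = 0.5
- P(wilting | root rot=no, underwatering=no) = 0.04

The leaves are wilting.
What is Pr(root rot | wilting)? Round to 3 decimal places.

Pr(root rot | wilting) ≈ 0.056

P(wilting) = 0.04*0.98*0.58 + 0.26*0.98*0.42 + 0.3*0.02*0.58 + 0.5*0.02*0.42 = 0.022736 + 0.107016 + 0.003480 + 0.004200 = 0.137432
Restricting to configurations with root rot present: 0.003480 + 0.004200 = 0.007680.
So P(root rot | wilting) = 0.007680/0.137432 ≈ 0.056.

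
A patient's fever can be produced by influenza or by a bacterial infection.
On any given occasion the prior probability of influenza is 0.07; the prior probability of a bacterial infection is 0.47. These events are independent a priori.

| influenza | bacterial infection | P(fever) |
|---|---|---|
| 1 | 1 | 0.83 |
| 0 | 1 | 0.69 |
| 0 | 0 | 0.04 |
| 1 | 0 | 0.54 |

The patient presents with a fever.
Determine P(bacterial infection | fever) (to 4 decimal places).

P(fever) = 0.04×0.93×0.53 + 0.69×0.93×0.47 + 0.54×0.07×0.53 + 0.83×0.07×0.47 = 0.019716 + 0.301599 + 0.020034 + 0.027307 = 0.368656
Of this, 0.328906 comes from 0.301599 + 0.027307 (the bacterial infection=true cases).
So P(bacterial infection | fever) = 0.328906/0.368656 ≈ 0.8922.

P(bacterial infection | fever) ≈ 0.8922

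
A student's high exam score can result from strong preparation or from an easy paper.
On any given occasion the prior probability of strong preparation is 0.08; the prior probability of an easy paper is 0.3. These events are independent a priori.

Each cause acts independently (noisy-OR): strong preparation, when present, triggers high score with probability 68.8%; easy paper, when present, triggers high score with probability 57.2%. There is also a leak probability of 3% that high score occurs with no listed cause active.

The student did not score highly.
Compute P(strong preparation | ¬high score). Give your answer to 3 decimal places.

P(strong preparation | ¬high score) ≈ 0.026

Under noisy-OR, P(high score | causes) = 1 − (1−0.03)·∏(1−qᵢ) over the active causes.
Sum P(¬high score|·) weighted by the priors over the 4 (strong preparation, easy paper) configurations:
  P(¬high score) = 0.97*0.92*0.7 + 0.41516*0.92*0.3 + 0.30264*0.08*0.7 + 0.12953*0.08*0.3
        = 0.624680 + 0.114584 + 0.016948 + 0.003109 = 0.759321
Keeping only the strong preparation-present terms gives 0.020057, so
  P(strong preparation | ¬high score) = 0.020057 / 0.759321 ≈ 0.026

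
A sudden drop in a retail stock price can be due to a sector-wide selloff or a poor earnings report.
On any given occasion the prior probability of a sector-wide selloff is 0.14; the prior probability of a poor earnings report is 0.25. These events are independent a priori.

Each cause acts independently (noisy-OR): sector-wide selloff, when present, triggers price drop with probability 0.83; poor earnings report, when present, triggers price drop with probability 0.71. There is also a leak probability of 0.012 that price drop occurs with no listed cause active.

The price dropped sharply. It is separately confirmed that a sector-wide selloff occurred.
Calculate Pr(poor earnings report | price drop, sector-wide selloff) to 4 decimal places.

Under noisy-OR, P(price drop | causes) = 1 − (1−0.012)·∏(1−qᵢ) over the active causes.
P(price drop | sector-wide selloff) = 0.83204*0.75 + 0.951292*0.25 = 0.624030 + 0.237823 = 0.861853
Restricting to configurations with poor earnings report present: 0.951292*0.25 = 0.237823.
Hence the posterior is 0.237823/0.861853 ≈ 0.2759.

Pr(poor earnings report | price drop, sector-wide selloff) ≈ 0.2759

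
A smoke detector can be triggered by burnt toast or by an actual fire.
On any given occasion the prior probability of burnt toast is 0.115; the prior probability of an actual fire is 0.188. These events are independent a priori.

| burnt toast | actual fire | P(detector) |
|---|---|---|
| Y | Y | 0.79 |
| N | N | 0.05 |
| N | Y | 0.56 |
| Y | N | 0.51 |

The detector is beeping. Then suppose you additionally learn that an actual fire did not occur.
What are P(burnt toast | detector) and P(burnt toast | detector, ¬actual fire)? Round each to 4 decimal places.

For the numerator, keep only burnt toast=true terms: 0.047624 + 0.017080 = 0.064704
Denominator P(detector): 0.05×0.885×0.812 + 0.56×0.885×0.188 + 0.51×0.115×0.812 + 0.79×0.115×0.188 = 0.193808
P(burnt toast | detector) = 0.064704/0.193808 ≈ 0.3339

Now also conditioning on actual fire≠true:
P(detector | ¬actual fire) = 0.05×0.885 + 0.51×0.115 = 0.044250 + 0.058650 = 0.102900
Of this, 0.058650 comes from 0.51×0.115 (the burnt toast=true cases).
Hence the posterior is 0.058650/0.102900 ≈ 0.5700.

P(burnt toast | detector) ≈ 0.3339; P(burnt toast | detector, ¬actual fire) ≈ 0.5700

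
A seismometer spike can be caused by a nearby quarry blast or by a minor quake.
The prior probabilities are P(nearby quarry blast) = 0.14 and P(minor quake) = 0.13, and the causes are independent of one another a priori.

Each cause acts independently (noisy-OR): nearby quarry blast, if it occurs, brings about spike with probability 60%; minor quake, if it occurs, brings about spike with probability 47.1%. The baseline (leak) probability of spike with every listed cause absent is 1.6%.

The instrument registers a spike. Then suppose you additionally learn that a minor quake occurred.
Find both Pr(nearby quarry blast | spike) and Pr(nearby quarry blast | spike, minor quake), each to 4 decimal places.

Pr(nearby quarry blast | spike) ≈ 0.5738; Pr(nearby quarry blast | spike, minor quake) ≈ 0.2119

Under noisy-OR, P(spike | causes) = 1 − (1−0.016)·∏(1−qᵢ) over the active causes.
P(spike) = 0.016·0.86·0.87 + 0.479464·0.86·0.13 + 0.6064·0.14·0.87 + 0.791786·0.14·0.13 = 0.011971 + 0.053604 + 0.073860 + 0.014411 = 0.153846
Of this, 0.088271 comes from 0.073860 + 0.014411 (the nearby quarry blast=true cases).
So P(nearby quarry blast | spike) = 0.088271/0.153846 ≈ 0.5738.

Now also conditioning on minor quake=true:
Weight on nearby quarry blast=true, given the evidence: 0.791786·0.14 = 0.110850
Normalizer over all consistent configurations: 0.479464·0.86 + 0.791786·0.14 = 0.523189
P(nearby quarry blast | spike, minor quake) = 0.110850/0.523189 ≈ 0.2119
The drop from 0.5738 to 0.2119 is the explaining-away (discounting) effect.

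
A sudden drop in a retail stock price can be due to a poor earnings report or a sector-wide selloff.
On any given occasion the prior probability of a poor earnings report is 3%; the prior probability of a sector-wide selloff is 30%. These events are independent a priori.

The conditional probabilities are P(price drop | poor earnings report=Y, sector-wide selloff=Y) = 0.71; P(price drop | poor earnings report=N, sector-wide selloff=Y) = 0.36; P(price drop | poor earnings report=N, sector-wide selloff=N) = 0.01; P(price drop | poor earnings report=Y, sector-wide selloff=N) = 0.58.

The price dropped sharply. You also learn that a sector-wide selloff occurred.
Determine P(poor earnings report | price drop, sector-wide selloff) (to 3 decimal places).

For the numerator, keep only poor earnings report=true terms: 0.71×0.03 = 0.021300
The normalizing constant is 0.36×0.97 + 0.71×0.03 = 0.370500
P(poor earnings report | price drop, sector-wide selloff) = 0.021300/0.370500 ≈ 0.057

P(poor earnings report | price drop, sector-wide selloff) ≈ 0.057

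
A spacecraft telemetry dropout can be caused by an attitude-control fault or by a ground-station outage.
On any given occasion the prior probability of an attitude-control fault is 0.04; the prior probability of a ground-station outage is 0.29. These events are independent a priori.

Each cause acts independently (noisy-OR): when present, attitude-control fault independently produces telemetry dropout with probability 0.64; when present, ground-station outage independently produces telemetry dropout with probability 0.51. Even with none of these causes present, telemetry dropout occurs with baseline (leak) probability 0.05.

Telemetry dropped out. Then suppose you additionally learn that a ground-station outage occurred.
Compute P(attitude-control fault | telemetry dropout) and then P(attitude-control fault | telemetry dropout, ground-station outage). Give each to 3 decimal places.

Under noisy-OR, P(telemetry dropout | causes) = 1 − (1−0.05)·∏(1−qᵢ) over the active causes.
Sum P(telemetry dropout|·) weighted by the priors over the 4 (attitude-control fault, ground-station outage) configurations:
  P(telemetry dropout) = 0.05×0.96×0.71 + 0.5345×0.96×0.29 + 0.658×0.04×0.71 + 0.83242×0.04×0.29
        = 0.034080 + 0.148805 + 0.018687 + 0.009656 = 0.211228
The terms with attitude-control fault present sum to 0.028343, so
  P(attitude-control fault | telemetry dropout) = 0.028343 / 0.211228 ≈ 0.134

Now condition on the additional information:
Numerator (weight on configurations with attitude-control fault): 0.83242·0.04 = 0.033297
Denominator P(telemetry dropout | ground-station outage): 0.5345·0.96 + 0.83242·0.04 = 0.546417
Posterior = 0.033297 / 0.546417 ≈ 0.061

P(attitude-control fault | telemetry dropout) ≈ 0.134; P(attitude-control fault | telemetry dropout, ground-station outage) ≈ 0.061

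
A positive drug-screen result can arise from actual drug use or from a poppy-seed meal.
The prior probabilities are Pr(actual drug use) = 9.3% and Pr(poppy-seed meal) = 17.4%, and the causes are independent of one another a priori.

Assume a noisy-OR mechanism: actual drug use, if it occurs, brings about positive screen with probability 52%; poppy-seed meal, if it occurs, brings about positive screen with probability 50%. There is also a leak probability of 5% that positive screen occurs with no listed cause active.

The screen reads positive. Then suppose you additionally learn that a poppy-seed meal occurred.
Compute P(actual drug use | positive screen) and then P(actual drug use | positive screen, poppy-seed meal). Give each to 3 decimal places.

P(actual drug use | positive screen) ≈ 0.311; P(actual drug use | positive screen, poppy-seed meal) ≈ 0.131

Under noisy-OR, P(positive screen | causes) = 1 − (1−0.05)·∏(1−qᵢ) over the active causes.
P(positive screen) = 0.05·0.907·0.826 + 0.525·0.907·0.174 + 0.544·0.093·0.826 + 0.772·0.093·0.174 = 0.037459 + 0.082854 + 0.041789 + 0.012493 = 0.174595
Restricting to configurations with actual drug use present: 0.041789 + 0.012493 = 0.054282.
So P(actual drug use | positive screen) = 0.054282/0.174595 ≈ 0.311.

With the extra evidence:
Weight on actual drug use=true, given the evidence: 0.772*0.093 = 0.071796
Denominator P(positive screen | poppy-seed meal): 0.525*0.907 + 0.772*0.093 = 0.547971
Posterior = 0.071796 / 0.547971 ≈ 0.131
Conditioning on poppy-seed meal lowers the posterior on actual drug use: the classic explaining-away effect in a common-effect structure.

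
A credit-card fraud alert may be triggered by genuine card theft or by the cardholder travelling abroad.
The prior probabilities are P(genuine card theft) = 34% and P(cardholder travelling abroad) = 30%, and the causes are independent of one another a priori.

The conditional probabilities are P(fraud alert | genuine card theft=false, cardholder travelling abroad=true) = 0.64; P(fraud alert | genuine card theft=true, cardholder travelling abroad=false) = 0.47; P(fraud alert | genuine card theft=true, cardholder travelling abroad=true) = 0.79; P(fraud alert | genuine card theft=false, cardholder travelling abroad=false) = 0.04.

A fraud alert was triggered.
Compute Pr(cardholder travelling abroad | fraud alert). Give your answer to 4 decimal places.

Numerator (weight on configurations with cardholder travelling abroad): 0.126720 + 0.080580 = 0.207300
Normalizer over all consistent configurations: 0.04×0.66×0.7 + 0.64×0.66×0.3 + 0.47×0.34×0.7 + 0.79×0.34×0.3 = 0.337640
Posterior = 0.207300 / 0.337640 ≈ 0.6140

Pr(cardholder travelling abroad | fraud alert) ≈ 0.6140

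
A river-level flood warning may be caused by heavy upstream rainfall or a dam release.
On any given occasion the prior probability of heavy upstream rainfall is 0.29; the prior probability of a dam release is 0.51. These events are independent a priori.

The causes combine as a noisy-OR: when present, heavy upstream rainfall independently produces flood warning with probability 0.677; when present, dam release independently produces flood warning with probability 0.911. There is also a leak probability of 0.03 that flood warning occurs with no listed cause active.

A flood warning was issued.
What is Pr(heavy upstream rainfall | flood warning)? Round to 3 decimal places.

Pr(heavy upstream rainfall | flood warning) ≈ 0.414

Under noisy-OR, P(flood warning | causes) = 1 − (1−0.03)·∏(1−qᵢ) over the active causes.
For the numerator, keep only heavy upstream rainfall=true terms: 0.097579 + 0.143776 = 0.241355
Denominator P(flood warning): 0.03×0.71×0.49 + 0.91367×0.71×0.51 + 0.68669×0.29×0.49 + 0.972115×0.29×0.51 = 0.582632
P(heavy upstream rainfall | flood warning) = 0.241355/0.582632 ≈ 0.414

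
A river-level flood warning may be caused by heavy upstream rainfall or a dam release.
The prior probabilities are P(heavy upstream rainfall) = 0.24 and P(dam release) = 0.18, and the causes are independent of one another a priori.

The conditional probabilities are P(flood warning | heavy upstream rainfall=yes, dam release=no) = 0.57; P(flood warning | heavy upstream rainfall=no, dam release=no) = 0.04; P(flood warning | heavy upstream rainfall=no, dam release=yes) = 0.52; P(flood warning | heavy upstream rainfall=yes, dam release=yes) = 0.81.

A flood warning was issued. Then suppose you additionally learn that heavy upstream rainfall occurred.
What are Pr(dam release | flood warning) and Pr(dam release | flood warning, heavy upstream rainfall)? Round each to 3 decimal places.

Sum P(flood warning|·) weighted by the priors over the 4 (heavy upstream rainfall, dam release) configurations:
  P(flood warning) = 0.04·0.76·0.82 + 0.52·0.76·0.18 + 0.57·0.24·0.82 + 0.81·0.24·0.18
        = 0.024928 + 0.071136 + 0.112176 + 0.034992 = 0.243232
Configurations with dam release contribute 0.106128, so
  P(dam release | flood warning) = 0.106128 / 0.243232 ≈ 0.436

Now condition on the additional information:
Sum P(flood warning|·) weighted by the priors over both values of dam release:
  P(flood warning | heavy upstream rainfall) = 0.57×0.82 + 0.81×0.18
        = 0.467400 + 0.145800 = 0.613200
Keeping only the dam release-present terms gives 0.145800, so
  P(dam release | flood warning, heavy upstream rainfall) = 0.145800 / 0.613200 ≈ 0.238

Pr(dam release | flood warning) ≈ 0.436; Pr(dam release | flood warning, heavy upstream rainfall) ≈ 0.238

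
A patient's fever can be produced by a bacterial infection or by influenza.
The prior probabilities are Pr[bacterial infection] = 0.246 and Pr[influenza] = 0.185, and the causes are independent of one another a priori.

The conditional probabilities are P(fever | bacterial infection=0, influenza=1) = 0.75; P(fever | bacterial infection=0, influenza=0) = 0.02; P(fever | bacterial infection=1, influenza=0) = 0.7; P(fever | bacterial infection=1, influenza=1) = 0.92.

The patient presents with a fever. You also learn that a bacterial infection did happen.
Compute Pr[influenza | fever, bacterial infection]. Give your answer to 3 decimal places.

By total probability over both values of influenza:
  P(fever | bacterial infection) = 0.7×0.815 + 0.92×0.185
        = 0.570500 + 0.170200 = 0.740700
The terms with influenza present sum to 0.170200, so
  P(influenza | fever, bacterial infection) = 0.170200 / 0.740700 ≈ 0.230

Pr[influenza | fever, bacterial infection] ≈ 0.230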